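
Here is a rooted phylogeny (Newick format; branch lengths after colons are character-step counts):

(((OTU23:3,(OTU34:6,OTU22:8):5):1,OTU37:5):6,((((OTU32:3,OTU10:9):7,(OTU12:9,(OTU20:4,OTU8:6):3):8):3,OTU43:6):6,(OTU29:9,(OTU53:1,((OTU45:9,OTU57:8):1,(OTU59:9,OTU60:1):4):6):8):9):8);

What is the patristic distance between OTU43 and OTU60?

40

The path runs OTU43 → … → MRCA → … → OTU60; the MRCA is the node subtending ((((OTU32,OTU10),(OTU12,(OTU20,OTU8))),OTU43),(OTU29,(OTU53,((OTU45,OTU57),(OTU59,OTU60))))).
Branch lengths along that path: 6 + 6 + 9 + 8 + 6 + 4 + 1 = 40.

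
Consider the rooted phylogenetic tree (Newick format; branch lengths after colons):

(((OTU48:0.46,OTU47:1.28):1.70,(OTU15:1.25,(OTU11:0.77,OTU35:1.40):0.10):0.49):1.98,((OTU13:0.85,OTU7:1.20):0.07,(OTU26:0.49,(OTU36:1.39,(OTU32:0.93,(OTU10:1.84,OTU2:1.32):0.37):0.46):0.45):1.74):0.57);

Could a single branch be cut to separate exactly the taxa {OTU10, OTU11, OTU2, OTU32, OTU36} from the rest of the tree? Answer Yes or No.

The MRCA of the listed taxa is the root, so the smallest clade containing them is the whole tree.
That clade also contains OTU13, OTU15, OTU26, OTU35, OTU47, OTU48, OTU7, which are not in the proposed group, so the group is not monophyletic.

No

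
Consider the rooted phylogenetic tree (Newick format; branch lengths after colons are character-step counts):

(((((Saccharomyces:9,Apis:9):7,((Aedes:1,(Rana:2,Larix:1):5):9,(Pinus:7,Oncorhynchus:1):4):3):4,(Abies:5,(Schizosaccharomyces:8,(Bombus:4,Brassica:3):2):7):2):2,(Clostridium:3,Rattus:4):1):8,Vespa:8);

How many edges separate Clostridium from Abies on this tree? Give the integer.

5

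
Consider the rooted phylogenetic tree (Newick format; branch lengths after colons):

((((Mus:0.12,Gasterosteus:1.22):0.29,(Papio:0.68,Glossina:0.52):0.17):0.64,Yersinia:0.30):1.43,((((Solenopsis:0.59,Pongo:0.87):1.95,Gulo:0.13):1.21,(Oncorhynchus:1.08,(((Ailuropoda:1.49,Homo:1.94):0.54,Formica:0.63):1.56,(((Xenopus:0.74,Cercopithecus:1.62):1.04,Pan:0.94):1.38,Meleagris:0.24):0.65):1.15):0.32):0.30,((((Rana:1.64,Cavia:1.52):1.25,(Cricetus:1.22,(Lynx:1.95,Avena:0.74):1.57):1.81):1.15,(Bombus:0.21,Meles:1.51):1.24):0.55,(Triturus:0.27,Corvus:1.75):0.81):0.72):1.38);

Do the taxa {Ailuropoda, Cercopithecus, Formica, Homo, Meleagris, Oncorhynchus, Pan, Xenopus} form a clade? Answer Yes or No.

The most recent common ancestor of these taxa subtends (Oncorhynchus,(((Ailuropoda,Homo),Formica),(((Xenopus,Cercopithecus),Pan),Meleagris))).
That clade has exactly 8 tips — every listed taxon and nothing else — so the group is monophyletic.

Yes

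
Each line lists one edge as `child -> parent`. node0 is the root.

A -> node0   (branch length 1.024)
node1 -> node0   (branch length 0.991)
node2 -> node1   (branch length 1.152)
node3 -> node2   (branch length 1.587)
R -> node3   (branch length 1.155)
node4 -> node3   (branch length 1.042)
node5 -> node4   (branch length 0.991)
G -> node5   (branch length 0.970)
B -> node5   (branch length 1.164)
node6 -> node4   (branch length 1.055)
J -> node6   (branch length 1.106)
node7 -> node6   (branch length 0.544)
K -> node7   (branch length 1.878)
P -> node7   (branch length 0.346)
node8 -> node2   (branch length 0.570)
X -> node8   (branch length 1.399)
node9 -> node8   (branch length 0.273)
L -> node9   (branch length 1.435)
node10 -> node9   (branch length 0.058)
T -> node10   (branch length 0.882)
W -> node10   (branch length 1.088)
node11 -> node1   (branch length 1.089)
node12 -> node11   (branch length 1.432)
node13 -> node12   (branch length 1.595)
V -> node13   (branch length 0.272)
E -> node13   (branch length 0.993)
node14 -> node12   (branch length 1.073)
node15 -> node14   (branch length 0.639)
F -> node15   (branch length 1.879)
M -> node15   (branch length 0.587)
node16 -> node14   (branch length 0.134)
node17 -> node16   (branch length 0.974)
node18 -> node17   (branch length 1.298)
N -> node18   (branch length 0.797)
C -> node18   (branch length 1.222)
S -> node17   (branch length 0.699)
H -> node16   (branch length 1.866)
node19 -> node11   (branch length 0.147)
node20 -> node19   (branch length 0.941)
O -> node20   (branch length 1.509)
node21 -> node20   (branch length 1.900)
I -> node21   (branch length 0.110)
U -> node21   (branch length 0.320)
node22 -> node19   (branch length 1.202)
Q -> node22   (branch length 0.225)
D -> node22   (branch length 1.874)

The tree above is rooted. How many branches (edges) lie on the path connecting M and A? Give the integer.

The MRCA of M and A is the root of the tree.
From M up to that node: 6 branches. From A up to the same node: 1 branch. Total: 6 + 1 = 7.

7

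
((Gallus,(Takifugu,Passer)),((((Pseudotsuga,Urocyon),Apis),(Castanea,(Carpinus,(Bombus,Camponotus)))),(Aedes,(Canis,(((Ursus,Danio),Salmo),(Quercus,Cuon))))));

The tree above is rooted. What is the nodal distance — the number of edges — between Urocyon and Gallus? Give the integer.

7

The MRCA of Urocyon and Gallus is the root of the tree.
From Urocyon up to that node: 5 branches. From Gallus up to the same node: 2 branches. Total: 5 + 2 = 7.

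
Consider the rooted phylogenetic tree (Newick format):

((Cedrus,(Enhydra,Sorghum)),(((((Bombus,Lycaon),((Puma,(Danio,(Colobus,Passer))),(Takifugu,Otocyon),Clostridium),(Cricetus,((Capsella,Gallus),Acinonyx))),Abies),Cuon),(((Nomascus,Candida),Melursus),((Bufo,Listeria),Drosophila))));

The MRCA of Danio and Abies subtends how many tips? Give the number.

14

The MRCA of Danio and Abies is the node subtending (((Bombus,Lycaon),((Puma,(Danio,(Colobus,Passer))),(Takifugu,Otocyon),Clostridium),(Cricetus,((Capsella,Gallus),Acinonyx))),Abies).
That clade contains 14 terminal taxa: Abies, Acinonyx, Bombus, Capsella, Clostridium, Colobus, Cricetus, Danio, Gallus, Lycaon, Otocyon, Passer, Puma, Takifugu.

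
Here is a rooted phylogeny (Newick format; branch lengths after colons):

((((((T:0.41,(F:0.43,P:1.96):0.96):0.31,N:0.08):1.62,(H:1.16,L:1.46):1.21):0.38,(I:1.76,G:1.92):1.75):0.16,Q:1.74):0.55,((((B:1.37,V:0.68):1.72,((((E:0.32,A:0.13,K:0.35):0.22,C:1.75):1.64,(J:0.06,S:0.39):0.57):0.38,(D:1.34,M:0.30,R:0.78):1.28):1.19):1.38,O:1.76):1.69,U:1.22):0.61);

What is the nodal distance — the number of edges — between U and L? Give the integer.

7

The MRCA of U and L is the root of the tree.
From U up to that node: 2 branches. From L up to the same node: 5 branches. Total: 2 + 5 = 7.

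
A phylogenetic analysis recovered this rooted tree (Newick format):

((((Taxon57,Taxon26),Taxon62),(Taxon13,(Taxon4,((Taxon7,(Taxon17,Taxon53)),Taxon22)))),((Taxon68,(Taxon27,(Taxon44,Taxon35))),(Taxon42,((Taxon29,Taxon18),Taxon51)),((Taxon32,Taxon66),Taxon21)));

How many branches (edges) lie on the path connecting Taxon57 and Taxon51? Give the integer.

The MRCA of Taxon57 and Taxon51 is the root of the tree.
From Taxon57 up to that node: 4 branches. From Taxon51 up to the same node: 4 branches. Total: 4 + 4 = 8.

8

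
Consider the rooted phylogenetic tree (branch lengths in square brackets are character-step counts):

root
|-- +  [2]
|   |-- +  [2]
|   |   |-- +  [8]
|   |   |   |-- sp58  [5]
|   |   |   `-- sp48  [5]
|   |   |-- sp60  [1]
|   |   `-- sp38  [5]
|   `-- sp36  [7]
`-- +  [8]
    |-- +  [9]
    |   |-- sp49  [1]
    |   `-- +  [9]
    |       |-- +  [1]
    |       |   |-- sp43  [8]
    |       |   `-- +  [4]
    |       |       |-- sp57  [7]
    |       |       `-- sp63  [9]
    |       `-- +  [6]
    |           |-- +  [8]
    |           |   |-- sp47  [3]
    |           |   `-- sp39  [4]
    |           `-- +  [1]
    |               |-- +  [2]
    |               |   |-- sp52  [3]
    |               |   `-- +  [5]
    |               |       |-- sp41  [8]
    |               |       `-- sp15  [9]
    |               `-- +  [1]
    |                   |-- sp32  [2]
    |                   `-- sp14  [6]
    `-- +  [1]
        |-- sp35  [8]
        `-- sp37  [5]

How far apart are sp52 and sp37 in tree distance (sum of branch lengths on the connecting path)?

36

The path runs sp52 → … → MRCA → … → sp37; the MRCA is the node subtending ((sp49,((sp43,(sp57,sp63)),((sp47,sp39),((sp52,(sp41,sp15)),(sp32,sp14))))),(sp35,sp37)).
Branch lengths along that path: 3 + 2 + 1 + 6 + 9 + 9 + 1 + 5 = 36.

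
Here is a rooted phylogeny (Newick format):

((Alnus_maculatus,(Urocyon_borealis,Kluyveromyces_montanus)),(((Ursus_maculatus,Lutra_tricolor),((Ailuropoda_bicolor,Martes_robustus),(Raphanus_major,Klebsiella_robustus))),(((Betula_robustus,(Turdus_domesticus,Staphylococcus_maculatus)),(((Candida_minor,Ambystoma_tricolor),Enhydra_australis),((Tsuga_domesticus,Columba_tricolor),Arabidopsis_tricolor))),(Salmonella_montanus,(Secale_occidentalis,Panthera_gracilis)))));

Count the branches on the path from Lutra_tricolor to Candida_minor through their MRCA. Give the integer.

The MRCA of Lutra_tricolor and Candida_minor is the node subtending (((Ursus_maculatus,Lutra_tricolor),((Ailuropoda_bicolor,Martes_robustus),(Raphanus_major,Klebsiella_robustus))),(((Betula_robustus,(Turdus_domesticus,Staphylococcus_maculatus)),(((Candida_minor,Ambystoma_tricolor),Enhydra_australis),((Tsuga_domesticus,Columba_tricolor),Arabidopsis_tricolor))),(Salmonella_montanus,(Secale_occidentalis,Panthera_gracilis)))).
From Lutra_tricolor up to that node: 3 branches. From Candida_minor up to the same node: 6 branches. Total: 3 + 6 = 9.

9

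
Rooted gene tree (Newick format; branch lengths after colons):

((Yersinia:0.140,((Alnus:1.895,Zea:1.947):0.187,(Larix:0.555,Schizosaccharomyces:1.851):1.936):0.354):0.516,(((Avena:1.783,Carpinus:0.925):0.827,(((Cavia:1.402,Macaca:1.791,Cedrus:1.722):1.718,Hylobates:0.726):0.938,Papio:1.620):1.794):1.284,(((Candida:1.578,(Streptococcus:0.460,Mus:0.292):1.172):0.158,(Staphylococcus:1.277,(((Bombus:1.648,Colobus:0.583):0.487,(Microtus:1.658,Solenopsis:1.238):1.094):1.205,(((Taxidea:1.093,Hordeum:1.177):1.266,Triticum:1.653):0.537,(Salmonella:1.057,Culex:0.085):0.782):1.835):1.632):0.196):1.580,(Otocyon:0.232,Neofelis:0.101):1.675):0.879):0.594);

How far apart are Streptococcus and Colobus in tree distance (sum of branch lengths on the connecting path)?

5.893

The path runs Streptococcus → … → MRCA → … → Colobus; the MRCA is the node subtending ((Candida,(Streptococcus,Mus)),(Staphylococcus,(((Bombus,Colobus),(Microtus,Solenopsis)),(((Taxidea,Hordeum),Triticum),(Salmonella,Culex))))).
Branch lengths along that path: 0.460 + 1.172 + 0.158 + 0.196 + 1.632 + 1.205 + 0.487 + 0.583 = 5.893.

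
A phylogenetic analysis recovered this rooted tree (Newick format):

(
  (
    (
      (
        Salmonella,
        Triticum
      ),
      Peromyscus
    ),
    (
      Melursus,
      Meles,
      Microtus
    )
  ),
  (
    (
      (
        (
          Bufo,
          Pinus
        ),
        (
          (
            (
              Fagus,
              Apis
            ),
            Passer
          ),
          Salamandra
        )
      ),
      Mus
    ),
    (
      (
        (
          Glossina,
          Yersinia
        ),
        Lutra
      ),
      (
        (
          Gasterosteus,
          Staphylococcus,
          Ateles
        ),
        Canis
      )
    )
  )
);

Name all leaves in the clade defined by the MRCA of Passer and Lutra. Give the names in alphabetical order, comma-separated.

Apis, Ateles, Bufo, Canis, Fagus, Gasterosteus, Glossina, Lutra, Mus, Passer, Pinus, Salamandra, Staphylococcus, Yersinia

Tracing Passer: it sits inside ((Fagus,Apis),Passer).
Tracing Lutra: it sits inside ((Glossina,Yersinia),Lutra).
The smallest clade enclosing both is ((((Bufo,Pinus),(((Fagus,Apis),Passer),Salamandra)),Mus),(((Glossina,Yersinia),Lutra),((Gasterosteus,Staphylococcus,Ateles),Canis))); the answer is its 14 terminal taxa in alphabetical order.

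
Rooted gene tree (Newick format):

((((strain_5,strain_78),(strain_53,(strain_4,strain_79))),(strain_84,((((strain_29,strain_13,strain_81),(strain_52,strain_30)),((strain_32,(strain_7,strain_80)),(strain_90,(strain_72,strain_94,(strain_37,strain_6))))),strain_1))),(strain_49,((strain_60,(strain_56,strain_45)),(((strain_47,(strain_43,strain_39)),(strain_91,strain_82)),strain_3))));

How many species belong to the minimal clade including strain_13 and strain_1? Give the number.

14

The MRCA of strain_13 and strain_1 is the node subtending ((((strain_29,strain_13,strain_81),(strain_52,strain_30)),((strain_32,(strain_7,strain_80)),(strain_90,(strain_72,strain_94,(strain_37,strain_6))))),strain_1).
That clade contains 14 terminal taxa: strain_1, strain_13, strain_29, strain_30, strain_32, strain_37, strain_52, strain_6, strain_7, strain_72, strain_80, strain_81, strain_90, strain_94.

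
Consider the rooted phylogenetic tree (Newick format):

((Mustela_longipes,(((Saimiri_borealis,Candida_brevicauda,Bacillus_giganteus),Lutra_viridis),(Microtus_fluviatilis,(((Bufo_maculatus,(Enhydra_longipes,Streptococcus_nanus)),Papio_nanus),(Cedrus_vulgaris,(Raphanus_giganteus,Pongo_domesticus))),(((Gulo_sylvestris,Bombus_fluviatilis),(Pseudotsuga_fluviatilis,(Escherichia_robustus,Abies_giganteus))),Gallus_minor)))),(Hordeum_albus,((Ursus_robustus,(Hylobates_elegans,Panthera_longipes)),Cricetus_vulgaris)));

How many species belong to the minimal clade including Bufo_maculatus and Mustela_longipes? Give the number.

19

The MRCA of Bufo_maculatus and Mustela_longipes is the node subtending (Mustela_longipes,(((Saimiri_borealis,Candida_brevicauda,Bacillus_giganteus),Lutra_viridis),(Microtus_fluviatilis,(((Bufo_maculatus,(Enhydra_longipes,Streptococcus_nanus)),Papio_nanus),(Cedrus_vulgaris,(Raphanus_giganteus,Pongo_domesticus))),(((Gulo_sylvestris,Bombus_fluviatilis),(Pseudotsuga_fluviatilis,(Escherichia_robustus,Abies_giganteus))),Gallus_minor)))).
That clade contains 19 terminal taxa: Abies_giganteus, Bacillus_giganteus, Bombus_fluviatilis, Bufo_maculatus, Candida_brevicauda, Cedrus_vulgaris, Enhydra_longipes, Escherichia_robustus, Gallus_minor, Gulo_sylvestris, Lutra_viridis, Microtus_fluviatilis, Mustela_longipes, Papio_nanus, Pongo_domesticus, Pseudotsuga_fluviatilis, Raphanus_giganteus, Saimiri_borealis, Streptococcus_nanus.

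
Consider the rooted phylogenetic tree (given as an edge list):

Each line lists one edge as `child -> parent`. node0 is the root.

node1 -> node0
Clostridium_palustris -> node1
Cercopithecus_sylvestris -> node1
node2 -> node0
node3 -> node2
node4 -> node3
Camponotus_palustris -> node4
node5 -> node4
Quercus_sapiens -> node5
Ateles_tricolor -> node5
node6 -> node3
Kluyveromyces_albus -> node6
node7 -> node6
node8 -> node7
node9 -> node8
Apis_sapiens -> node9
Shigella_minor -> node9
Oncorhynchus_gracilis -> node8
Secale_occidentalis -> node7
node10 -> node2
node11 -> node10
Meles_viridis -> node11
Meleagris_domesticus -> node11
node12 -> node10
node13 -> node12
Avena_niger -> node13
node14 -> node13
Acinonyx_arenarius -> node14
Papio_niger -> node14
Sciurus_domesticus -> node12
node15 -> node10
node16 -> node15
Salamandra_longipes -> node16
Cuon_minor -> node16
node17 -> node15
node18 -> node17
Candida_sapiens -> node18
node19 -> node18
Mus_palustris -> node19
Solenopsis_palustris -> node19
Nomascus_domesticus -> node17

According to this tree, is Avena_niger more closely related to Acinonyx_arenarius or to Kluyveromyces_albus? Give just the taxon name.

Acinonyx_arenarius

The MRCA of Avena_niger and Acinonyx_arenarius subtends (Avena_niger,(Acinonyx_arenarius,Papio_niger)) (3 taxa).
The MRCA of Avena_niger and Kluyveromyces_albus subtends (((Camponotus_palustris,(Quercus_sapiens,Ateles_tricolor)),(Kluyveromyces_albus,(((Apis_sapiens,Shigella_minor),Oncorhynchus_gracilis),Secale_occidentalis))),((Meles_viridis,Meleagris_domesticus),((Avena_niger,(Acinonyx_arenarius,Papio_niger)),Sciurus_domesticus),((Salamandra_longipes,Cuon_minor),((Candida_sapiens,(Mus_palustris,Solenopsis_palustris)),Nomascus_domesticus)))) (20 taxa).
The first is nested inside the second, so Avena_niger shares a more recent common ancestor with Acinonyx_arenarius.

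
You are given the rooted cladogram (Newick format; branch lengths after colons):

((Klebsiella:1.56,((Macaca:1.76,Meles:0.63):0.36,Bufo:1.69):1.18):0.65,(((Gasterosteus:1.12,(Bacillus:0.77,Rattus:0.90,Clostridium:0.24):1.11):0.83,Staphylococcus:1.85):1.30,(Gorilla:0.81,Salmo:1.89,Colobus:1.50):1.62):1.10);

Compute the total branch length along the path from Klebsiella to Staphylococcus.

6.46

The path runs Klebsiella → … → MRCA → … → Staphylococcus; the MRCA is the root of the tree.
Branch lengths along that path: 1.56 + 0.65 + 1.10 + 1.30 + 1.85 = 6.46.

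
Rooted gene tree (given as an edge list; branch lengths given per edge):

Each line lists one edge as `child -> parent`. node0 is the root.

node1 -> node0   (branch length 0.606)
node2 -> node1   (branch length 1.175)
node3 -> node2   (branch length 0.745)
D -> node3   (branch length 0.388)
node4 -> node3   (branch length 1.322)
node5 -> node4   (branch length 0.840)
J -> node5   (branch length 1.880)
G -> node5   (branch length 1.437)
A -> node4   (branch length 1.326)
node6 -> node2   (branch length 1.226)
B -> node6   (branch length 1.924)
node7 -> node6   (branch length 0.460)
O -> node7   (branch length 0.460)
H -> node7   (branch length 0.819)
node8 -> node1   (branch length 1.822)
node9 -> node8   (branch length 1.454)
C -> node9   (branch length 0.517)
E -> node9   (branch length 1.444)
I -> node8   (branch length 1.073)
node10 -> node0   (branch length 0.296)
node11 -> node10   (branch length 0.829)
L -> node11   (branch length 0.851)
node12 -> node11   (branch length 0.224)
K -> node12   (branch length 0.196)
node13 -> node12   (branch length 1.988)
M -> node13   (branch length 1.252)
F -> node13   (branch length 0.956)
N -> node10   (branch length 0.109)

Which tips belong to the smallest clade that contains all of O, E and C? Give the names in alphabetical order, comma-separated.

A, B, C, D, E, G, H, I, J, O

Tracing O: it sits inside (O,H).
Tracing E: it sits inside (C,E).
Tracing C: it sits inside (C,E).
The smallest clade enclosing all 3 is (((D,((J,G),A)),(B,(O,H))),((C,E),I)); the answer is its 10 terminal taxa in alphabetical order.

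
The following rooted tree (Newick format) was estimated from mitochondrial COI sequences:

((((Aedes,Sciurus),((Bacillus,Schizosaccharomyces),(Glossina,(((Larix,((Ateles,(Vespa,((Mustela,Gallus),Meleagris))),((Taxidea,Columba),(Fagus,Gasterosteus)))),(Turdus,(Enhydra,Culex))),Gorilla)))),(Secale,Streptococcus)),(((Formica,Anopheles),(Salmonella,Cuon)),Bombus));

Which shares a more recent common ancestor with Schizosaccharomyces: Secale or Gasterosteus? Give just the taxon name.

The MRCA of Schizosaccharomyces and Gasterosteus subtends ((Bacillus,Schizosaccharomyces),(Glossina,(((Larix,((Ateles,(Vespa,((Mustela,Gallus),Meleagris))),((Taxidea,Columba),(Fagus,Gasterosteus)))),(Turdus,(Enhydra,Culex))),Gorilla))) (17 taxa).
The MRCA of Schizosaccharomyces and Secale subtends (((Aedes,Sciurus),((Bacillus,Schizosaccharomyces),(Glossina,(((Larix,((Ateles,(Vespa,((Mustela,Gallus),Meleagris))),((Taxidea,Columba),(Fagus,Gasterosteus)))),(Turdus,(Enhydra,Culex))),Gorilla)))),(Secale,Streptococcus)) (21 taxa).
The first is nested inside the second, so Schizosaccharomyces shares a more recent common ancestor with Gasterosteus.

Gasterosteus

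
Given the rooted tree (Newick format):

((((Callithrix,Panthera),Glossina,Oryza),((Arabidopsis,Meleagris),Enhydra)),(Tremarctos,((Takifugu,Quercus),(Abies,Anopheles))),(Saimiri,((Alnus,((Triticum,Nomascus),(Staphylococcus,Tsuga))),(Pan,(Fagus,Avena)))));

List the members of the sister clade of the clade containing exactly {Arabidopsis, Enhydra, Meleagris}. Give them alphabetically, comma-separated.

Callithrix, Glossina, Oryza, Panthera

The clade containing exactly {Arabidopsis, Enhydra, Meleagris} attaches to the tree at the node subtending (((Callithrix,Panthera),Glossina,Oryza),((Arabidopsis,Meleagris),Enhydra)).
The other lineage descending from that same node — the sister group — is ((Callithrix,Panthera),Glossina,Oryza); its 4 tips in alphabetical order are the answer.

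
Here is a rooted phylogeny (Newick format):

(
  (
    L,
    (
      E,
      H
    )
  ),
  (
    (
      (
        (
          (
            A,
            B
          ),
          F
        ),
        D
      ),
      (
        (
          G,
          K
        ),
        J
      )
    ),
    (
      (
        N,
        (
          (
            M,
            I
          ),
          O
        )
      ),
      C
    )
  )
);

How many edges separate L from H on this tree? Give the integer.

The MRCA of L and H is the node subtending (L,(E,H)).
From L up to that node: 1 branch. From H up to the same node: 2 branches. Total: 1 + 2 = 3.

3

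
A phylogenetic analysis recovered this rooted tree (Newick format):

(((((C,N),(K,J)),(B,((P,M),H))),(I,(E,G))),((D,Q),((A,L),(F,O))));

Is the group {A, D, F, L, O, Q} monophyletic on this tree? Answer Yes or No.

The most recent common ancestor of these taxa subtends ((D,Q),((A,L),(F,O))).
That clade has exactly 6 tips — every listed taxon and nothing else — so the group is monophyletic.

Yes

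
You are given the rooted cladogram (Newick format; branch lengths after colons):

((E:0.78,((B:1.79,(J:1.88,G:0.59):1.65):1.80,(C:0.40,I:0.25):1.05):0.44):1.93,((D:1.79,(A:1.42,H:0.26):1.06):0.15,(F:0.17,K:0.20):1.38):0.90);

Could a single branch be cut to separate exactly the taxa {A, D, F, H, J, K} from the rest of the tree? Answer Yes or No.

The MRCA of the listed taxa is the root, so the smallest clade containing them is the whole tree.
That clade also contains B, C, E, G, I, which are not in the proposed group, so the group is not monophyletic.

No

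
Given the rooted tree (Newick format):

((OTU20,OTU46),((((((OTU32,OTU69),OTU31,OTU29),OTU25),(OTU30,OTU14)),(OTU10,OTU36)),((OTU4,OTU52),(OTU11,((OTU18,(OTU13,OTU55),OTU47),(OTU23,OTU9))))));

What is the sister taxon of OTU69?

OTU69 attaches to the tree at the node subtending (OTU32,OTU69).
The other lineage descending from that same node — the sister group — is the single tip OTU32.

OTU32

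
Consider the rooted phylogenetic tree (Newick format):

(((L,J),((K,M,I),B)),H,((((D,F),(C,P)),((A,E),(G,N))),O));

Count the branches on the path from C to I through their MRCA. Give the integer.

The MRCA of C and I is the root of the tree.
From C up to that node: 5 branches. From I up to the same node: 4 branches. Total: 5 + 4 = 9.

9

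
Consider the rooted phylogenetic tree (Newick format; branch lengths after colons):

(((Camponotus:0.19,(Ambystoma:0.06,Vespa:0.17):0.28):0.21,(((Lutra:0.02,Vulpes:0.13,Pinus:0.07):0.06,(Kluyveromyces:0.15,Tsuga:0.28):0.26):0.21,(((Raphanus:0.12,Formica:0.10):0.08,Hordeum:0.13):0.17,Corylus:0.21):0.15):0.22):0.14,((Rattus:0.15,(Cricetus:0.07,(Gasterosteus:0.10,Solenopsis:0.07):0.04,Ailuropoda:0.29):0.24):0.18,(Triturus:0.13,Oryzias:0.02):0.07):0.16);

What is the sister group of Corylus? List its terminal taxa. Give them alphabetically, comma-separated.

Formica, Hordeum, Raphanus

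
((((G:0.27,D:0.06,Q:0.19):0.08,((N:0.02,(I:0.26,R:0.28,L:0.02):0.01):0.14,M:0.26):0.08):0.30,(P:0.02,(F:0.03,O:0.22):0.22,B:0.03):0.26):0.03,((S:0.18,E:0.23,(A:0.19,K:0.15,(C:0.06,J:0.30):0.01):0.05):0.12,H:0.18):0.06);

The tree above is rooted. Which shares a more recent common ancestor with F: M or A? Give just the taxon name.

M

The MRCA of F and M subtends (((G,D,Q),((N,(I,R,L)),M)),(P,(F,O),B)) (12 taxa).
The MRCA of F and A is the root, subtending the entire tree (19 taxa).
The first is nested inside the second, so F shares a more recent common ancestor with M.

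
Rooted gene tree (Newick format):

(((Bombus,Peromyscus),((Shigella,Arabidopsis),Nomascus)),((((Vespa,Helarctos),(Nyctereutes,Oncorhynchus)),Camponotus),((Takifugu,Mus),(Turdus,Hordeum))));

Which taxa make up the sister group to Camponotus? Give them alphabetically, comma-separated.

Helarctos, Nyctereutes, Oncorhynchus, Vespa

Camponotus attaches to the tree at the node subtending (((Vespa,Helarctos),(Nyctereutes,Oncorhynchus)),Camponotus).
The other lineage descending from that same node — the sister group — is ((Vespa,Helarctos),(Nyctereutes,Oncorhynchus)); its 4 tips in alphabetical order are the answer.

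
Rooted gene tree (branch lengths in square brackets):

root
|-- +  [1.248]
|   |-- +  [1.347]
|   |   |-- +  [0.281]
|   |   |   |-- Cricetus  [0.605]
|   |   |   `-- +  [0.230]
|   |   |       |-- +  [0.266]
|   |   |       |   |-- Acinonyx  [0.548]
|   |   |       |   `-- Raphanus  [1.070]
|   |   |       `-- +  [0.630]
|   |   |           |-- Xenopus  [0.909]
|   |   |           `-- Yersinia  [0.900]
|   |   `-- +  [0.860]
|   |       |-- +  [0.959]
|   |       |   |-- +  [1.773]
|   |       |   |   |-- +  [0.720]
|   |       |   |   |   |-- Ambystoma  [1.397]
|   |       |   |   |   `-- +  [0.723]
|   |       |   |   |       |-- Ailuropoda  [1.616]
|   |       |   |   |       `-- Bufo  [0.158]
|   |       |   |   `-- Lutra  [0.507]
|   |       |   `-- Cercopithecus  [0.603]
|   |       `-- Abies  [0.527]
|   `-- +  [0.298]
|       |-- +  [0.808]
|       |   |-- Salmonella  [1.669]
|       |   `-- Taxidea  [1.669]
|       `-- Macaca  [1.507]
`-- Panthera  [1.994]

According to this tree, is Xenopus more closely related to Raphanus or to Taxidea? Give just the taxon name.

The MRCA of Xenopus and Raphanus subtends ((Acinonyx,Raphanus),(Xenopus,Yersinia)) (4 taxa).
The MRCA of Xenopus and Taxidea subtends (((Cricetus,((Acinonyx,Raphanus),(Xenopus,Yersinia))),((((Ambystoma,(Ailuropoda,Bufo)),Lutra),Cercopithecus),Abies)),((Salmonella,Taxidea),Macaca)) (14 taxa).
The first is nested inside the second, so Xenopus shares a more recent common ancestor with Raphanus.

Raphanus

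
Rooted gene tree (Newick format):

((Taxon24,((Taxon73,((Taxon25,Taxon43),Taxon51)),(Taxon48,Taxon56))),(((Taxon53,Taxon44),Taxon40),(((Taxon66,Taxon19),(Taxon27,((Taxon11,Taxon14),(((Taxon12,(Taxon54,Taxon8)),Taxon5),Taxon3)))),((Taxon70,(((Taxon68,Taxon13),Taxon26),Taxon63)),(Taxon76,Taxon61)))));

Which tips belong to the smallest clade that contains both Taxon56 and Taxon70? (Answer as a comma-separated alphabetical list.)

Tracing Taxon56: it sits inside (Taxon48,Taxon56).
Tracing Taxon70: it sits inside (Taxon70,(((Taxon68,Taxon13),Taxon26),Taxon63)).
The smallest clade enclosing both is the whole tree (their MRCA is the root), so the answer is all 27 tips in alphabetical order.

Taxon11, Taxon12, Taxon13, Taxon14, Taxon19, Taxon24, Taxon25, Taxon26, Taxon27, Taxon3, Taxon40, Taxon43, Taxon44, Taxon48, Taxon5, Taxon51, Taxon53, Taxon54, Taxon56, Taxon61, Taxon63, Taxon66, Taxon68, Taxon70, Taxon73, Taxon76, Taxon8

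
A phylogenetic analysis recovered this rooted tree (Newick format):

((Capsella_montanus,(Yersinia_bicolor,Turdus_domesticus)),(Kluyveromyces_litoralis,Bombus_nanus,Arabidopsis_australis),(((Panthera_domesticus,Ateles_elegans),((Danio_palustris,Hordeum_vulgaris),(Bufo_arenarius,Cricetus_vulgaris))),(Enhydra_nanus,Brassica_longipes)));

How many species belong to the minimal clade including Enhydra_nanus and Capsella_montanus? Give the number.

The MRCA of Enhydra_nanus and Capsella_montanus is the root, so the clade is the entire tree.
That clade contains 14 terminal taxa: Arabidopsis_australis, Ateles_elegans, Bombus_nanus, Brassica_longipes, Bufo_arenarius, Capsella_montanus, Cricetus_vulgaris, Danio_palustris, Enhydra_nanus, Hordeum_vulgaris, Kluyveromyces_litoralis, Panthera_domesticus, Turdus_domesticus, Yersinia_bicolor.

14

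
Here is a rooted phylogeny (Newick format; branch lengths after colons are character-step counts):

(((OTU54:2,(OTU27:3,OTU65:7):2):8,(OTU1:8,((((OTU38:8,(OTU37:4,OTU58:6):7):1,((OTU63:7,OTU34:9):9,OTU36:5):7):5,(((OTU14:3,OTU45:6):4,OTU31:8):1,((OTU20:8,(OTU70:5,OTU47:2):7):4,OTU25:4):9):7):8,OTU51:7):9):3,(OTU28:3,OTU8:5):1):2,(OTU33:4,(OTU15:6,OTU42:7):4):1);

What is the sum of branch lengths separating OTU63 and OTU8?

54

The path runs OTU63 → … → MRCA → … → OTU8; the MRCA is the node subtending ((OTU54,(OTU27,OTU65)),(OTU1,((((OTU38,(OTU37,OTU58)),((OTU63,OTU34),OTU36)),(((OTU14,OTU45),OTU31),((OTU20,(OTU70,OTU47)),OTU25))),OTU51)),(OTU28,OTU8)).
Branch lengths along that path: 7 + 9 + 7 + 5 + 8 + 9 + 3 + 1 + 5 = 54.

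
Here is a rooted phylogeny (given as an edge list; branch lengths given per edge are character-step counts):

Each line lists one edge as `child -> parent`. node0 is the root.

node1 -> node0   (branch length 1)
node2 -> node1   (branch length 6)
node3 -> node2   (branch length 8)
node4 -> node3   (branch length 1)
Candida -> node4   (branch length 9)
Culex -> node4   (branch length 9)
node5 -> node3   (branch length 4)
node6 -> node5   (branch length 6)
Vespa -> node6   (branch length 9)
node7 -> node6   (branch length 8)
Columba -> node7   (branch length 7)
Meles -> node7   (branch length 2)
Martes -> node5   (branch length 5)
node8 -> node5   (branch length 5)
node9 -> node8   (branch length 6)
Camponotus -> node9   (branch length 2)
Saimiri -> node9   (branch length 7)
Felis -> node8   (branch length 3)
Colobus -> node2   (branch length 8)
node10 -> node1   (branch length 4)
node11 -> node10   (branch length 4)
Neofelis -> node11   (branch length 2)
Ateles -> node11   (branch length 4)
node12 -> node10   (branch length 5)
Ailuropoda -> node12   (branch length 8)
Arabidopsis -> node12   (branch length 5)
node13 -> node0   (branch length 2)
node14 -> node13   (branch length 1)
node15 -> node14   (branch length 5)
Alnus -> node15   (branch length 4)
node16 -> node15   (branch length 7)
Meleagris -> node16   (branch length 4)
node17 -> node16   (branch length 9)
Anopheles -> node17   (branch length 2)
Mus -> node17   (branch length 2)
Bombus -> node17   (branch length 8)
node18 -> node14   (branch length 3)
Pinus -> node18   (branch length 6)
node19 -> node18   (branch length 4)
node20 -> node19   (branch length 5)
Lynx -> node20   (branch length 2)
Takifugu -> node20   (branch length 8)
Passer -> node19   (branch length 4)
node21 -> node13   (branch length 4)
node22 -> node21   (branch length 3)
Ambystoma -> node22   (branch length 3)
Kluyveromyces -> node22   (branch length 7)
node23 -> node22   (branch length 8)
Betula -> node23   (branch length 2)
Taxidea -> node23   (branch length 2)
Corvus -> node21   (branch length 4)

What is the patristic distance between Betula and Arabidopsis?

34

The path runs Betula → … → MRCA → … → Arabidopsis; the MRCA is the root of the tree.
Branch lengths along that path: 2 + 8 + 3 + 4 + 2 + 1 + 4 + 5 + 5 = 34.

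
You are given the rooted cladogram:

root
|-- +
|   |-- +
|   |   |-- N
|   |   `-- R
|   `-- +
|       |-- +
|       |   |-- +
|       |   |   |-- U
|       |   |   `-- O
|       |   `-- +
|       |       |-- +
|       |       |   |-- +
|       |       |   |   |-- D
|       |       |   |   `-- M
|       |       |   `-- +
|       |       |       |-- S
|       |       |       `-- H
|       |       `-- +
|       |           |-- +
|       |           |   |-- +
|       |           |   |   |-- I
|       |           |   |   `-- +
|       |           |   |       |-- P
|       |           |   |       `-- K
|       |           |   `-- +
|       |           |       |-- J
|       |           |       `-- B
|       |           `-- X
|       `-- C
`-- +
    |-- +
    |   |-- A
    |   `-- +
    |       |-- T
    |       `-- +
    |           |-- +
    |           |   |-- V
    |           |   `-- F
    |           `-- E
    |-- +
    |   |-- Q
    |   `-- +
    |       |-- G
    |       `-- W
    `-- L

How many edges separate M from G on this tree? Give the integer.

11

The MRCA of M and G is the root of the tree.
From M up to that node: 7 branches. From G up to the same node: 4 branches. Total: 7 + 4 = 11.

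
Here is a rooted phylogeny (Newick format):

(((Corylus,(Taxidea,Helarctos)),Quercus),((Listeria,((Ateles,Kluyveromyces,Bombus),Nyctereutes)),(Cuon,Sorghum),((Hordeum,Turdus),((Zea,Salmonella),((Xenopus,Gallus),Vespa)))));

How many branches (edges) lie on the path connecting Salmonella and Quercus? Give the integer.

7

The MRCA of Salmonella and Quercus is the root of the tree.
From Salmonella up to that node: 5 branches. From Quercus up to the same node: 2 branches. Total: 5 + 2 = 7.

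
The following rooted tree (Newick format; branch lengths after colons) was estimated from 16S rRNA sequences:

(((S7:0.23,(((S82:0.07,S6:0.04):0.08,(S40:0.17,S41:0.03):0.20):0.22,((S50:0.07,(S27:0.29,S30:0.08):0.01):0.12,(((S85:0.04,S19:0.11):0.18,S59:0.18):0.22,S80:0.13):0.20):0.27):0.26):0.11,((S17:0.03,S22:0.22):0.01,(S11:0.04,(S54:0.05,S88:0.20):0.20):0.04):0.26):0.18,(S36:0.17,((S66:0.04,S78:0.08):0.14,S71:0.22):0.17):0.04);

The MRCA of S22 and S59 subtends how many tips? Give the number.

The MRCA of S22 and S59 is the node subtending ((S7,(((S82,S6),(S40,S41)),((S50,(S27,S30)),(((S85,S19),S59),S80)))),((S17,S22),(S11,(S54,S88)))).
That clade contains 17 terminal taxa: S11, S17, S19, S22, S27, S30, S40, S41, S50, S54, S59, S6, S7, S80, S82, S85, S88.

17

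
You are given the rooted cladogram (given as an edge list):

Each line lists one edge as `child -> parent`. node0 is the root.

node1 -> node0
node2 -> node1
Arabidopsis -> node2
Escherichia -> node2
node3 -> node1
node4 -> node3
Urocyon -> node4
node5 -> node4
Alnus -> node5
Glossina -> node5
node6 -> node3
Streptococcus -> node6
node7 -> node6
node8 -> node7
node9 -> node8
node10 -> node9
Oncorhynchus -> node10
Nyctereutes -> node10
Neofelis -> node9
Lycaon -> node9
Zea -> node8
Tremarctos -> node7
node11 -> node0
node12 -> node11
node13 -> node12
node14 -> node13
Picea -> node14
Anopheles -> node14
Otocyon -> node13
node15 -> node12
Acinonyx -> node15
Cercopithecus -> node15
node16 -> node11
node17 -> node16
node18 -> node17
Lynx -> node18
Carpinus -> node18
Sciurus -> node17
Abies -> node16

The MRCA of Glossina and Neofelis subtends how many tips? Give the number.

The MRCA of Glossina and Neofelis is the node subtending ((Urocyon,(Alnus,Glossina)),(Streptococcus,((((Oncorhynchus,Nyctereutes),Neofelis,Lycaon),Zea),Tremarctos))).
That clade contains 10 terminal taxa: Alnus, Glossina, Lycaon, Neofelis, Nyctereutes, Oncorhynchus, Streptococcus, Tremarctos, Urocyon, Zea.

10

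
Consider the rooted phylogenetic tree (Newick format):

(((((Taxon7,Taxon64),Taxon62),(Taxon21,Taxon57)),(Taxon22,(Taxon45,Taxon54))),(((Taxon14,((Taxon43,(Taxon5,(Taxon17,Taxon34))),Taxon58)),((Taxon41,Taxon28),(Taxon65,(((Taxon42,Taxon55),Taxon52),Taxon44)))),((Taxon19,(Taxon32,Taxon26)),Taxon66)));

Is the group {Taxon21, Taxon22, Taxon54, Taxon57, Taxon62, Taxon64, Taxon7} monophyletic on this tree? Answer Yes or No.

No

The MRCA of the listed taxa subtends ((((Taxon7,Taxon64),Taxon62),(Taxon21,Taxon57)),(Taxon22,(Taxon45,Taxon54))).
That clade also contains Taxon45, which is not in the proposed group, so the group is not monophyletic.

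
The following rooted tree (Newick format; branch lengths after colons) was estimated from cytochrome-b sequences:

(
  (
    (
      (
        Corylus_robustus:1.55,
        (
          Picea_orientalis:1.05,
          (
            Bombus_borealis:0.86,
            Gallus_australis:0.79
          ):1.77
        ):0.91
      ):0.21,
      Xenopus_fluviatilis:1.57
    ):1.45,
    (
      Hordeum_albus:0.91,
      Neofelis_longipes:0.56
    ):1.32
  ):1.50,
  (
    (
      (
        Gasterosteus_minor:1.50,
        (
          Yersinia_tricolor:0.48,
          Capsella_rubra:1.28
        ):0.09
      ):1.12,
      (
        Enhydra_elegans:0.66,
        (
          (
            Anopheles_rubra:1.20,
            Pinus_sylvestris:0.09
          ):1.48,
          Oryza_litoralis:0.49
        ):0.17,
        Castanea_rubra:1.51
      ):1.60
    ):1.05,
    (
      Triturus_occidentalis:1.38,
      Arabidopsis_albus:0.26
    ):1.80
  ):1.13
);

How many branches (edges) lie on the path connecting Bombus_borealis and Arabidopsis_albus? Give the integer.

9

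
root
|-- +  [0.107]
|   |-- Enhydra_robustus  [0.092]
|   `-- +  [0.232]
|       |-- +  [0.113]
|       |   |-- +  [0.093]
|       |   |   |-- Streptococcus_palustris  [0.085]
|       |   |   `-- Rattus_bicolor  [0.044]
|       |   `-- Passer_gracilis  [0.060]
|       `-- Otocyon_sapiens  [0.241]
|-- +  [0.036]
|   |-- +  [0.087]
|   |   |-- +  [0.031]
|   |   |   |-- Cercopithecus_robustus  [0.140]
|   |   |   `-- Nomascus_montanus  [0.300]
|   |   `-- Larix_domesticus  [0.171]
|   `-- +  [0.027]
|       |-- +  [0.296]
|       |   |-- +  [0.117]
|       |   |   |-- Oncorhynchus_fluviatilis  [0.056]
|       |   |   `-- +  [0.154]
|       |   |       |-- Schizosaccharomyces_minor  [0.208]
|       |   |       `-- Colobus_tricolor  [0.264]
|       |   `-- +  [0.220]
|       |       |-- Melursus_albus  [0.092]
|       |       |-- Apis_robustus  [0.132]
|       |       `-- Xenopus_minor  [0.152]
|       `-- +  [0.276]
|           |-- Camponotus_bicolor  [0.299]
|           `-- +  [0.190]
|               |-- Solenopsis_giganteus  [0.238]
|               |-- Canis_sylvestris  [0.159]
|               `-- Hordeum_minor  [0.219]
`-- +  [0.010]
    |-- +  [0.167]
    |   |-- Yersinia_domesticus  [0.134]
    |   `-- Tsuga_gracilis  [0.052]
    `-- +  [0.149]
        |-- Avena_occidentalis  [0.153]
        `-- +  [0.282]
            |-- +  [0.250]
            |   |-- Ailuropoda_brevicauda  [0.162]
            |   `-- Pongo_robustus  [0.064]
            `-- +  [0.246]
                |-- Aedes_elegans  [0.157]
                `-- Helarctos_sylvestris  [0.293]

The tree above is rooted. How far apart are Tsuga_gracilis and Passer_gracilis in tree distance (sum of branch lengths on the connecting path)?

0.741

The path runs Tsuga_gracilis → … → MRCA → … → Passer_gracilis; the MRCA is the root of the tree.
Branch lengths along that path: 0.052 + 0.167 + 0.010 + 0.107 + 0.232 + 0.113 + 0.060 = 0.741.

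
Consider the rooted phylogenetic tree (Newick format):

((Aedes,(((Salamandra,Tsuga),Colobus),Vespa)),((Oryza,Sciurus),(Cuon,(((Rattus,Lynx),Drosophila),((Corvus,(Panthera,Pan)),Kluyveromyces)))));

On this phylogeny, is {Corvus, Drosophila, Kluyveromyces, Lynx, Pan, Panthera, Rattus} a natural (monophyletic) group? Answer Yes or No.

The most recent common ancestor of these taxa subtends (((Rattus,Lynx),Drosophila),((Corvus,(Panthera,Pan)),Kluyveromyces)).
That clade has exactly 7 tips — every listed taxon and nothing else — so the group is monophyletic.

Yes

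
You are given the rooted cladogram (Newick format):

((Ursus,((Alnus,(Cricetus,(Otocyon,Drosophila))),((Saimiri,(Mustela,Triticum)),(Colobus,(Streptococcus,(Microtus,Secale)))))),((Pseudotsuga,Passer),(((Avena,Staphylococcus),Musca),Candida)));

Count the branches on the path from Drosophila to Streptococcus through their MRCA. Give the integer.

8

The MRCA of Drosophila and Streptococcus is the node subtending ((Alnus,(Cricetus,(Otocyon,Drosophila))),((Saimiri,(Mustela,Triticum)),(Colobus,(Streptococcus,(Microtus,Secale))))).
From Drosophila up to that node: 4 branches. From Streptococcus up to the same node: 4 branches. Total: 4 + 4 = 8.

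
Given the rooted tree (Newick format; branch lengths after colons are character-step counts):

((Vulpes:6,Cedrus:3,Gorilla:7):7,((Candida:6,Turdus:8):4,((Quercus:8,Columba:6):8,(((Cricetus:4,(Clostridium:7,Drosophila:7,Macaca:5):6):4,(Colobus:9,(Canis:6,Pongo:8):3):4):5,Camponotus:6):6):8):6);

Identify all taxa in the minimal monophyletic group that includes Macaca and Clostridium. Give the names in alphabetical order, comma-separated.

Clostridium, Drosophila, Macaca

Tracing Macaca: it sits inside (Clostridium,Drosophila,Macaca).
Tracing Clostridium: it sits inside (Clostridium,Drosophila,Macaca).
The smallest clade enclosing both is (Clostridium,Drosophila,Macaca); the answer is its 3 terminal taxa in alphabetical order.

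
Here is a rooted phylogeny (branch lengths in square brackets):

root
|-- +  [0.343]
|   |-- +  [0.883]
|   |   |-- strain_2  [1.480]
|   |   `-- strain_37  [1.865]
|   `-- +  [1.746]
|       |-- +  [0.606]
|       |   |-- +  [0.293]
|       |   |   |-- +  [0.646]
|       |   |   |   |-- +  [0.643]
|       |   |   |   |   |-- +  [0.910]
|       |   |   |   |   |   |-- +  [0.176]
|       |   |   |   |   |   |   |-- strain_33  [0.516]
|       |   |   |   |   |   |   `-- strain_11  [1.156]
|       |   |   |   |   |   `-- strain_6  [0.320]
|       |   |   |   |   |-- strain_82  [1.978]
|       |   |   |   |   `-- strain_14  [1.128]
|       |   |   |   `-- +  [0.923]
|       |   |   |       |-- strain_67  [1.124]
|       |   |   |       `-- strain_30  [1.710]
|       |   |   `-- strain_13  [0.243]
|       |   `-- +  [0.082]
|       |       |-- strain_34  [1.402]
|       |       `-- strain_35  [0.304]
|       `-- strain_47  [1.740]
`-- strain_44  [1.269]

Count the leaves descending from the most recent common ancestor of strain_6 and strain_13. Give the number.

8

The MRCA of strain_6 and strain_13 is the node subtending (((((strain_33,strain_11),strain_6),strain_82,strain_14),(strain_67,strain_30)),strain_13).
That clade contains 8 terminal taxa: strain_11, strain_13, strain_14, strain_30, strain_33, strain_6, strain_67, strain_82.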